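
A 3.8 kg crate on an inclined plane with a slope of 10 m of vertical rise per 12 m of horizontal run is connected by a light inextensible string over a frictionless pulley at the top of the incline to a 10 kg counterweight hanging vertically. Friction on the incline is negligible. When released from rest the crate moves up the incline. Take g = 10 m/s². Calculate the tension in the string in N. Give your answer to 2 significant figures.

For the crate on the incline: the weight component along the slope is m₁g sin 39.81° = 3.8 × 10 × 0.6402 = 24.328 N and the normal force is N = m₁g cos 39.81° = 29.192 N.
Newton's second law for the crate (up-slope positive): T − 24.328 = 3.8 a. For the hanging counterweight (downward positive): 10 × 10 − T = 10 a.
Adding the two equations eliminates T: 75.672 = 13.8 a, so a = 5.4835 m/s².
Then from the hanging counterweight's equation, T = 10 × (10 − 5.4835) = 45.165 N.

45 N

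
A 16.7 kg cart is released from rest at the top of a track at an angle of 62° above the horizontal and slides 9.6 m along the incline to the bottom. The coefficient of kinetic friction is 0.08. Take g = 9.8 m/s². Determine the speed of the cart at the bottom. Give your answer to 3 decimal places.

12.612 m/s

The weight component along the incline is mg sin 62° = 144.503 N and the normal force is N = mg cos 62° = 76.834 N.
Friction up the slope is f = μN = 0.08 × 76.834 = 6.147 N, so the net downslope force is 144.503 − 6.147 = 138.356 N and a = 138.356 / 16.7 = 8.2848 m/s².
Starting from rest over a distance of 9.6 m, v² = 2aL = 2 × 8.2848 × 9.6 = 159.0682, so v = 12.6122 m/s.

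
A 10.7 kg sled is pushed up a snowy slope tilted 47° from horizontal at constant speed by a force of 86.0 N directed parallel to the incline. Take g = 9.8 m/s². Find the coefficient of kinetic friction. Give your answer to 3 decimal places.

0.130

At constant speed ΣF = 0 along the incline. The applied 86.0 N acts up the slope; the weight component mg sin 47° = 76.690 N and kinetic friction μN both act down the slope.
So 86.0 = 76.690 + μ × 71.514, giving μ = (86.0 − 76.690) / 71.514 = 0.1302.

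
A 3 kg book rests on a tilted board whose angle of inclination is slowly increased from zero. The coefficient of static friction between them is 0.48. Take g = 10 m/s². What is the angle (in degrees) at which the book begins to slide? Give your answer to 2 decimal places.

25.64°

At the threshold of sliding, static friction is at its maximum μ_s N and exactly balances the weight component along the incline: mg sin θ = μ_s mg cos θ.
Hence tan θ = μ_s = 0.48, so θ = arctan(0.48) = 25.6410°.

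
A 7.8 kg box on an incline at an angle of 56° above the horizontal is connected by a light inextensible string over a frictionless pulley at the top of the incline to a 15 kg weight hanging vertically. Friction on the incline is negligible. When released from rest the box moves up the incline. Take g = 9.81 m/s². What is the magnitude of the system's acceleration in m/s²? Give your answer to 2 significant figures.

For the box on the incline: the weight component along the slope is m₁g sin 56° = 7.8 × 9.81 × 0.8290 = 63.433 N and the normal force is N = m₁g cos 56° = 42.788 N.
Newton's second law for the box (up-slope positive): T − 63.433 = 7.8 a. For the hanging weight (downward positive): 15 × 9.81 − T = 15 a.
Adding the two equations eliminates T: 83.717 = 22.8 a, so a = 3.6718 m/s².

3.7 m/s²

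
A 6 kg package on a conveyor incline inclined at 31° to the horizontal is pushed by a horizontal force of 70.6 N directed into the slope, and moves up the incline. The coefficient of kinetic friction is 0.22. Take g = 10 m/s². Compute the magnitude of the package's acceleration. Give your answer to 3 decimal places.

1.717 m/s²

The horizontal push has components F cos 31° = 70.6 × 0.8572 = 60.518 N up the incline and F sin 31° = 70.6 × 0.5150 = 36.359 N pressing into the surface.
The normal force is therefore N = mg cos 31° + F sin 31° = 51.432 + 36.359 = 87.791 N, and kinetic friction down the slope is μN = 0.22 × 87.791 = 19.314 N.
Along the incline: F cos 31° − mg sin 31° − μN = ma, so 60.518 − 30.900 − 19.314 = 6 a, giving a = 1.7173 m/s².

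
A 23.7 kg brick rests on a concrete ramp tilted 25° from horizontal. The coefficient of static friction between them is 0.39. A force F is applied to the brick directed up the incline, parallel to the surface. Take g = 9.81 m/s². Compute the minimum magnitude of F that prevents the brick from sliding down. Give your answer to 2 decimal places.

The normal force is N = mg cos 25° = 210.714 N. With F at its minimum the brick is on the verge of sliding down, so static friction is at its maximum μ_s N = 0.39 × 210.714 = 82.178 N and acts up the slope.
Equilibrium along the incline: F + μ_s N = mg sin 25°, so F = 98.257 − 82.178 = 16.079 N.

16.08 N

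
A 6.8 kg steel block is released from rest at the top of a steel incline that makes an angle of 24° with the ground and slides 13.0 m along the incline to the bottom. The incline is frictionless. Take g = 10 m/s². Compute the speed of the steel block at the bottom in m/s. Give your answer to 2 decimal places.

The weight component along the incline is mg sin 24° = 27.658 N and the normal force is N = mg cos 24° = 62.121 N.
With no friction, a = g sin 24° = 4.0674 m/s².
Starting from rest over a distance of 13.0 m, v² = 2aL = 2 × 4.0674 × 13.0 = 105.7524, so v = 10.2836 m/s.

10.28 m/s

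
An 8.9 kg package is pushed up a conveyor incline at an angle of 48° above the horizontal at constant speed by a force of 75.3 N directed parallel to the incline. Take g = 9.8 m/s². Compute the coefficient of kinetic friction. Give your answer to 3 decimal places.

At constant speed ΣF = 0 along the incline. The applied 75.3 N acts up the slope; the weight component mg sin 48° = 64.817 N and kinetic friction μN both act down the slope.
So 75.3 = 64.817 + μ × 58.362, giving μ = (75.3 − 64.817) / 58.362 = 0.1796.

0.180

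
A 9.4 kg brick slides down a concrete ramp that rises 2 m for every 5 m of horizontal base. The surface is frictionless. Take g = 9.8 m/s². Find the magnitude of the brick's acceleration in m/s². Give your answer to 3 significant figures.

Resolving the weight along the incline: the component pulling the brick down the slope is mg sin 21.80° = 9.4 × 9.8 × 0.3714 = 34.213 N, and the normal force is N = mg cos 21.80° = 9.4 × 9.8 × 0.9285 = 85.533 N.
With no friction the net force along the incline is 34.213 N, so a = g sin 21.80° = 34.213 / 9.4 = 3.6397 m/s².

3.64 m/s²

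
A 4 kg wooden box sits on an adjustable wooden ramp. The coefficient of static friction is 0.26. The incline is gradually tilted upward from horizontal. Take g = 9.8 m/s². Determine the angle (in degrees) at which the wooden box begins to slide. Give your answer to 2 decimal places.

At the threshold of sliding, static friction is at its maximum μ_s N and exactly balances the weight component along the incline: mg sin θ = μ_s mg cos θ.
Hence tan θ = μ_s = 0.26, so θ = arctan(0.26) = 14.5742°.

14.57°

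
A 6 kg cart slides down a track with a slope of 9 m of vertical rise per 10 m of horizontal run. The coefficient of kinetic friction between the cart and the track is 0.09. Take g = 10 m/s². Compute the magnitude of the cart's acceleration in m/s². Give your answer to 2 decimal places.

6.02 m/s²

Resolving the weight along the incline: the component pulling the cart down the slope is mg sin 41.99° = 6 × 10 × 0.6690 = 40.140 N, and the normal force is N = mg cos 41.99° = 6 × 10 × 0.7433 = 44.598 N.
Kinetic friction acts up the slope with magnitude f = μN = 0.09 × 44.598 = 4.014 N.
Net force along the incline is 40.140 − 4.014 = 36.126 N, so a = 36.126 / 6 = 6.0210 m/s².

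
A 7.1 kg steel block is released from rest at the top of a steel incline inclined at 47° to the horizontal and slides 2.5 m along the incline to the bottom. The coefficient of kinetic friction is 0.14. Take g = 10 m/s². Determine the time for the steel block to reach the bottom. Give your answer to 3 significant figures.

The weight component along the incline is mg sin 47° = 51.926 N and the normal force is N = mg cos 47° = 48.422 N.
Friction up the slope is f = μN = 0.14 × 48.422 = 6.779 N, so the net downslope force is 51.926 − 6.779 = 45.147 N and a = 45.147 / 7.1 = 6.3587 m/s².
Starting from rest, L = ½at², so t = √(2L/a) = √(2 × 2.5 / 6.3587) = 0.8867 s.

0.887 s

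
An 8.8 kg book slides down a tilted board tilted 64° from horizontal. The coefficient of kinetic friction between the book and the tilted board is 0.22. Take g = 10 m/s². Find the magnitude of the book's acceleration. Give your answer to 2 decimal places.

8.02 m/s²

Resolving the weight along the incline: the component pulling the book down the slope is mg sin 64° = 8.8 × 10 × 0.8988 = 79.094 N, and the normal force is N = mg cos 64° = 8.8 × 10 × 0.4384 = 38.579 N.
Kinetic friction acts up the slope with magnitude f = μN = 0.22 × 38.579 = 8.487 N.
Net force along the incline is 79.094 − 8.487 = 70.607 N, so a = 70.607 / 8.8 = 8.0235 m/s².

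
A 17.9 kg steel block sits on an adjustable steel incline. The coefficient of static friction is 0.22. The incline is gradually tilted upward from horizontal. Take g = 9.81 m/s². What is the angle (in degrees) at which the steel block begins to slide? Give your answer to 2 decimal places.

12.41°

At the threshold of sliding, static friction is at its maximum μ_s N and exactly balances the weight component along the incline: mg sin θ = μ_s mg cos θ.
Hence tan θ = μ_s = 0.22, so θ = arctan(0.22) = 12.4074°.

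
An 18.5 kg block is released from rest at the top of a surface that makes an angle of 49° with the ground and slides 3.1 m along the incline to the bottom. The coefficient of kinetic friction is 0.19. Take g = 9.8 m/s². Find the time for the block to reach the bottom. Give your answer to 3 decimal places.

The weight component along the incline is mg sin 49° = 136.829 N and the normal force is N = mg cos 49° = 118.944 N.
Friction up the slope is f = μN = 0.19 × 118.944 = 22.599 N, so the net downslope force is 136.829 − 22.599 = 114.230 N and a = 114.230 / 18.5 = 6.1746 m/s².
Starting from rest, L = ½at², so t = √(2L/a) = √(2 × 3.1 / 6.1746) = 1.0021 s.

1.002 s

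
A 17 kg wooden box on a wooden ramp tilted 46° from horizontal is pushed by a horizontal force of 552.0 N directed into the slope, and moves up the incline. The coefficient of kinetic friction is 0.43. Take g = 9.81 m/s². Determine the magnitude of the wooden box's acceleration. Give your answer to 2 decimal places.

2.53 m/s²

The horizontal push has components F cos 46° = 552.0 × 0.6947 = 383.474 N up the incline and F sin 46° = 552.0 × 0.7193 = 397.054 N pressing into the surface.
The normal force is therefore N = mg cos 46° + F sin 46° = 115.855 + 397.054 = 512.909 N, and kinetic friction down the slope is μN = 0.43 × 512.909 = 220.551 N.
Along the incline: F cos 46° − mg sin 46° − μN = ma, so 383.474 − 119.958 − 220.551 = 17 a, giving a = 2.5274 m/s².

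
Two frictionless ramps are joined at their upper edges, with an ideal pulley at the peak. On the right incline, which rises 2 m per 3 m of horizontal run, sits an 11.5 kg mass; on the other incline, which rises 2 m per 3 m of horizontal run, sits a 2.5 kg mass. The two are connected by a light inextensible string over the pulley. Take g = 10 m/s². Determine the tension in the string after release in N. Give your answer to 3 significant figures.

22.8 N

Resolve each weight along its own incline: the 11.5 kg mass has component 11.5 × 10 × sin 33.69° = 63.791 N down its slope, and the 2.5 kg mass has 2.5 × 10 × sin 33.69° = 13.868 N down its slope.
The 11.5 kg side's 63.791 N exceeds the other side's 13.868 N, so that mass slides down and the 2.5 kg mass slides up. Taking that direction as positive, Newton's second law for the whole system gives 63.791 − 13.868 = (11.5 + 2.5) a, so a = 49.923 / 14 = 3.5659 m/s².
For the 2.5 kg mass (up-slope positive): T − 13.868 = 2.5 × 3.5659, so T = 22.783 N.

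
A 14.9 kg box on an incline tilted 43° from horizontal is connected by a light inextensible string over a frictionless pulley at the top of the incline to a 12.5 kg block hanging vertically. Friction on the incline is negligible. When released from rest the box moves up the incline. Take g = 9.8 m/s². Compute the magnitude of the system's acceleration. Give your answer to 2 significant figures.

For the box on the incline: the weight component along the slope is m₁g sin 43° = 14.9 × 9.8 × 0.6820 = 99.586 N and the normal force is N = m₁g cos 43° = 106.792 N.
Newton's second law for the box (up-slope positive): T − 99.586 = 14.9 a. For the hanging block (downward positive): 12.5 × 9.8 − T = 12.5 a.
Adding the two equations eliminates T: 22.914 = 27.4 a, so a = 0.8363 m/s².

0.84 m/s²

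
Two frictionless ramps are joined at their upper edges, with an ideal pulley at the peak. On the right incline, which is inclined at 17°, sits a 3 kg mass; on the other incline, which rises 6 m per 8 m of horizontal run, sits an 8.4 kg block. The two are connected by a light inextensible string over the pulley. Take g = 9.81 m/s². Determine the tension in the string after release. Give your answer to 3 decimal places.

Resolve each weight along its own incline: the 3 kg mass has component 3 × 9.81 × sin 17° = 8.604 N down its slope, and the 8.4 kg mass has 8.4 × 9.81 × sin 36.87° = 49.442 N down its slope.
The 8.4 kg side's 49.442 N exceeds the other side's 8.604 N, so that mass slides down and the 3 kg mass slides up. Taking that direction as positive, Newton's second law for the whole system gives 49.442 − 8.604 = (3 + 8.4) a, so a = 40.838 / 11.4 = 3.5823 m/s².
For the 3 kg mass (up-slope positive): T − 8.604 = 3 × 3.5823, so T = 19.351 N.

19.351 N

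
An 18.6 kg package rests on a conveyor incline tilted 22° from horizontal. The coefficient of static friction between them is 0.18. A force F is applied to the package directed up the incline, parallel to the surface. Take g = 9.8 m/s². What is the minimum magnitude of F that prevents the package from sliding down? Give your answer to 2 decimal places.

37.86 N

The normal force is N = mg cos 22° = 169.007 N. With F at its minimum the package is on the verge of sliding down, so static friction is at its maximum μ_s N = 0.18 × 169.007 = 30.421 N and acts up the slope.
Equilibrium along the incline: F + μ_s N = mg sin 22°, so F = 68.283 − 30.421 = 37.862 N.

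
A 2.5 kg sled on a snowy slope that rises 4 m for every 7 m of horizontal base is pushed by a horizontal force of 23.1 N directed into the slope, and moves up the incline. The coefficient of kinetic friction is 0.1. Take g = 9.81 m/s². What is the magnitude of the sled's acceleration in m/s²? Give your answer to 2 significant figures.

The horizontal push has components F cos 29.74° = 23.1 × 0.8682 = 20.055 N up the incline and F sin 29.74° = 23.1 × 0.4961 = 11.460 N pressing into the surface.
The normal force is therefore N = mg cos 29.74° + F sin 29.74° = 21.293 + 11.460 = 32.753 N, and kinetic friction down the slope is μN = 0.1 × 32.753 = 3.275 N.
Along the incline: F cos 29.74° − mg sin 29.74° − μN = ma, so 20.055 − 12.167 − 3.275 = 2.5 a, giving a = 1.8452 m/s².

1.8 m/s²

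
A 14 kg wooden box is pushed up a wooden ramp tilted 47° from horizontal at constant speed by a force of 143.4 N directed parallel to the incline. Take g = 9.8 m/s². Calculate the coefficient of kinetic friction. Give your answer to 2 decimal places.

0.46

At constant speed ΣF = 0 along the incline. The applied 143.4 N acts up the slope; the weight component mg sin 47° = 100.342 N and kinetic friction μN both act down the slope.
So 143.4 = 100.342 + μ × 93.570, giving μ = (143.4 − 100.342) / 93.570 = 0.4602.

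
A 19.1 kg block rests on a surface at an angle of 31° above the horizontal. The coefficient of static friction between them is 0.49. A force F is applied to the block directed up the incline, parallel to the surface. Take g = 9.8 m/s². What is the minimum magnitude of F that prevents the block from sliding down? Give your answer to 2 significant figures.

18 N

The normal force is N = mg cos 31° = 160.445 N. With F at its minimum the block is on the verge of sliding down, so static friction is at its maximum μ_s N = 0.49 × 160.445 = 78.618 N and acts up the slope.
Equilibrium along the incline: F + μ_s N = mg sin 31°, so F = 96.405 − 78.618 = 17.787 N.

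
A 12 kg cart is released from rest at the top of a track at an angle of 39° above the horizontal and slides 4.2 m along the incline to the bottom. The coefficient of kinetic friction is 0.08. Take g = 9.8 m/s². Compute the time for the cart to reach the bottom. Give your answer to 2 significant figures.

1.2 s

The weight component along the incline is mg sin 39° = 74.008 N and the normal force is N = mg cos 39° = 91.392 N.
Friction up the slope is f = μN = 0.08 × 91.392 = 7.311 N, so the net downslope force is 74.008 − 7.311 = 66.697 N and a = 66.697 / 12 = 5.5581 m/s².
Starting from rest, L = ½at², so t = √(2L/a) = √(2 × 4.2 / 5.5581) = 1.2294 s.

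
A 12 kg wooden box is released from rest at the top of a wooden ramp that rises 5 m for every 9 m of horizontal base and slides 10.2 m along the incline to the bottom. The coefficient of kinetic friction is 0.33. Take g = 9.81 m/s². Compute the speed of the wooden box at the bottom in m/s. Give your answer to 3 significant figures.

6.28 m/s

The weight component along the incline is mg sin 29.05° = 57.170 N and the normal force is N = mg cos 29.05° = 102.906 N.
Friction up the slope is f = μN = 0.33 × 102.906 = 33.959 N, so the net downslope force is 57.170 − 33.959 = 23.211 N and a = 23.211 / 12 = 1.9342 m/s².
Starting from rest over a distance of 10.2 m, v² = 2aL = 2 × 1.9342 × 10.2 = 39.4577, so v = 6.2815 m/s.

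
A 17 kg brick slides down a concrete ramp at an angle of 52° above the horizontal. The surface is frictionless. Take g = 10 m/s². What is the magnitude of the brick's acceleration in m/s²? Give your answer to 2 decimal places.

Resolving the weight along the incline: the component pulling the brick down the slope is mg sin 52° = 17 × 10 × 0.7880 = 133.960 N, and the normal force is N = mg cos 52° = 17 × 10 × 0.6157 = 104.669 N.
With no friction the net force along the incline is 133.960 N, so a = g sin 52° = 133.960 / 17 = 7.8800 m/s².

7.88 m/s²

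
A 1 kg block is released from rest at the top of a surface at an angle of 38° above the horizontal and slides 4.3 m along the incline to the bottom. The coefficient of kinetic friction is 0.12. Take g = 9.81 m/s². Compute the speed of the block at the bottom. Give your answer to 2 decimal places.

6.63 m/s

The weight component along the incline is mg sin 38° = 6.040 N and the normal force is N = mg cos 38° = 7.730 N.
Friction up the slope is f = μN = 0.12 × 7.730 = 0.928 N, so the net downslope force is 6.040 − 0.928 = 5.112 N and a = 5.112 / 1 = 5.1120 m/s².
Starting from rest over a distance of 4.3 m, v² = 2aL = 2 × 5.1120 × 4.3 = 43.9632, so v = 6.6305 m/s.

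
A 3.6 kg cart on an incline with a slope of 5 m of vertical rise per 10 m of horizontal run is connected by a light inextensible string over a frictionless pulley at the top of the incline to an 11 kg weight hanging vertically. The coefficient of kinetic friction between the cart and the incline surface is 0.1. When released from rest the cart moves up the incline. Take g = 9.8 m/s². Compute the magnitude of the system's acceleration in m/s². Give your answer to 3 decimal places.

For the cart on the incline: the weight component along the slope is m₁g sin 26.57° = 3.6 × 9.8 × 0.4472 = 15.777 N and the normal force is N = m₁g cos 26.57° = 31.555 N.
Kinetic friction opposes the cart's motion up the incline: f = μN = 0.1 × 31.555 = 3.155 N acting down the slope.
Newton's second law for the cart (up-slope positive): T − 15.777 − 3.155 = 3.6 a. For the hanging weight (downward positive): 11 × 9.8 − T = 11 a.
Adding the two equations eliminates T: 88.868 = 14.6 a, so a = 6.0868 m/s².

6.087 m/s²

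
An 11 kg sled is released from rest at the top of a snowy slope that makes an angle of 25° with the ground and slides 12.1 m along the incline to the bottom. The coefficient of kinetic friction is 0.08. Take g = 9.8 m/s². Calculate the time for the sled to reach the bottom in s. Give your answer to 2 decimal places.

2.66 s

The weight component along the incline is mg sin 25° = 45.558 N and the normal force is N = mg cos 25° = 97.700 N.
Friction up the slope is f = μN = 0.08 × 97.700 = 7.816 N, so the net downslope force is 45.558 − 7.816 = 37.742 N and a = 37.742 / 11 = 3.4311 m/s².
Starting from rest, L = ½at², so t = √(2L/a) = √(2 × 12.1 / 3.4311) = 2.6558 s.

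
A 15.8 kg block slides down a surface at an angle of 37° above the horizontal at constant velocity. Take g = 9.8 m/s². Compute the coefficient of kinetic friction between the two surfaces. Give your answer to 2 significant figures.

0.75

At constant velocity the net force along the incline is zero: mg sin 37° = μ mg cos 37°.
So μ = tan 37° = 0.6018 / 0.7986 = 0.7536.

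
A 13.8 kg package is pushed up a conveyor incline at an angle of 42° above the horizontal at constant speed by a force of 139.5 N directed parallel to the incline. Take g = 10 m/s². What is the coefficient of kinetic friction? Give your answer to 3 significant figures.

0.460

At constant speed ΣF = 0 along the incline. The applied 139.5 N acts up the slope; the weight component mg sin 42° = 92.340 N and kinetic friction μN both act down the slope.
So 139.5 = 92.340 + μ × 102.554, giving μ = (139.5 − 92.340) / 102.554 = 0.4599.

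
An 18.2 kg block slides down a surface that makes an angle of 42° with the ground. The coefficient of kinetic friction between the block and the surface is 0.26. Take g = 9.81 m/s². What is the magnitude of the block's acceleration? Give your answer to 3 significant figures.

4.67 m/s²

Resolving the weight along the incline: the component pulling the block down the slope is mg sin 42° = 18.2 × 9.81 × 0.6691 = 119.462 N, and the normal force is N = mg cos 42° = 18.2 × 9.81 × 0.7431 = 132.675 N.
Kinetic friction acts up the slope with magnitude f = μN = 0.26 × 132.675 = 34.496 N.
Net force along the incline is 119.462 − 34.496 = 84.966 N, so a = 84.966 / 18.2 = 4.6685 m/s².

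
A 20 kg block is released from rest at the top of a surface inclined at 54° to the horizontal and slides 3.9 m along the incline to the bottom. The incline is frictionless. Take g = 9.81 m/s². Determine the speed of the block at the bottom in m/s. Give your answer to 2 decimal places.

The weight component along the incline is mg sin 54° = 158.729 N and the normal force is N = mg cos 54° = 115.323 N.
With no friction, a = g sin 54° = 7.9365 m/s².
Starting from rest over a distance of 3.9 m, v² = 2aL = 2 × 7.9365 × 3.9 = 61.9047, so v = 7.8680 m/s.

7.87 m/s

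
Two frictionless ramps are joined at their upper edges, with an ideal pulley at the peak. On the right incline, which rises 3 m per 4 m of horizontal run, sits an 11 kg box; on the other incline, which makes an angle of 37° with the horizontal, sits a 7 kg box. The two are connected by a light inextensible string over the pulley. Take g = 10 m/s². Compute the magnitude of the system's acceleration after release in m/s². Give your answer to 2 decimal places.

Resolve each weight along its own incline: the 11 kg mass has component 11 × 10 × sin 36.87° = 66.000 N down its slope, and the 7 kg mass has 7 × 10 × sin 37° = 42.127 N down its slope.
The 11 kg side's 66.000 N exceeds the other side's 42.127 N, so that mass slides down and the 7 kg mass slides up. Taking that direction as positive, Newton's second law for the whole system gives 66.000 − 42.127 = (11 + 7) a, so a = 23.873 / 18 = 1.3263 m/s².

1.33 m/s²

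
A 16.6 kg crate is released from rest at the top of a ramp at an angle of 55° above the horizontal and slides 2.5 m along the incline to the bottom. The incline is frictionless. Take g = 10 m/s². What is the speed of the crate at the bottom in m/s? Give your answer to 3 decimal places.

The weight component along the incline is mg sin 55° = 135.979 N and the normal force is N = mg cos 55° = 95.214 N.
With no friction, a = g sin 55° = 8.1915 m/s².
Starting from rest over a distance of 2.5 m, v² = 2aL = 2 × 8.1915 × 2.5 = 40.9575, so v = 6.3998 m/s.

6.400 m/s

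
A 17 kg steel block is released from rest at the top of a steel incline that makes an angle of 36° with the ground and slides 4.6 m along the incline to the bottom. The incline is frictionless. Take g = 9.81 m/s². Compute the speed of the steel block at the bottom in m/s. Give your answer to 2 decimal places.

7.28 m/s

The weight component along the incline is mg sin 36° = 98.025 N and the normal force is N = mg cos 36° = 134.920 N.
With no friction, a = g sin 36° = 5.7662 m/s².
Starting from rest over a distance of 4.6 m, v² = 2aL = 2 × 5.7662 × 4.6 = 53.0490, so v = 7.2835 m/s.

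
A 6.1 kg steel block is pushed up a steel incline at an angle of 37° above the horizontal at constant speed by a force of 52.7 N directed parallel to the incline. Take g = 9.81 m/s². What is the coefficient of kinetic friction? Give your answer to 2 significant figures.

At constant speed ΣF = 0 along the incline. The applied 52.7 N acts up the slope; the weight component mg sin 37° = 36.013 N and kinetic friction μN both act down the slope.
So 52.7 = 36.013 + μ × 47.791, giving μ = (52.7 − 36.013) / 47.791 = 0.3492.

0.35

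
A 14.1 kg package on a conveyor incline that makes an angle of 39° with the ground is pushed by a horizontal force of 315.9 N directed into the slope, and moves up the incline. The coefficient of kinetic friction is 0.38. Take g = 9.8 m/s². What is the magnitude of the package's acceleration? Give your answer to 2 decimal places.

2.99 m/s²

The horizontal push has components F cos 39° = 315.9 × 0.7771 = 245.486 N up the incline and F sin 39° = 315.9 × 0.6293 = 198.796 N pressing into the surface.
The normal force is therefore N = mg cos 39° + F sin 39° = 107.380 + 198.796 = 306.176 N, and kinetic friction down the slope is μN = 0.38 × 306.176 = 116.347 N.
Along the incline: F cos 39° − mg sin 39° − μN = ma, so 245.486 − 86.957 − 116.347 = 14.1 a, giving a = 2.9916 m/s².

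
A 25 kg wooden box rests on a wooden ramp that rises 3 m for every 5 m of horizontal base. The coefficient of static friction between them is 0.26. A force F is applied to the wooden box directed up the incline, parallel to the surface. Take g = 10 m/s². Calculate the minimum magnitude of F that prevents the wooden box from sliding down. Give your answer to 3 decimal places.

The normal force is N = mg cos 30.96° = 214.373 N. With F at its minimum the wooden box is on the verge of sliding down, so static friction is at its maximum μ_s N = 0.26 × 214.373 = 55.737 N and acts up the slope.
Equilibrium along the incline: F + μ_s N = mg sin 30.96°, so F = 128.624 − 55.737 = 72.887 N.

72.887 N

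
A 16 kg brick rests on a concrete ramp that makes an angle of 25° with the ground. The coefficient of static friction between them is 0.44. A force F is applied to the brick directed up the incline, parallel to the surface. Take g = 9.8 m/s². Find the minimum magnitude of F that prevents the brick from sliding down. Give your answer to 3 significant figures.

3.74 N

The normal force is N = mg cos 25° = 142.109 N. With F at its minimum the brick is on the verge of sliding down, so static friction is at its maximum μ_s N = 0.44 × 142.109 = 62.528 N and acts up the slope.
Equilibrium along the incline: F + μ_s N = mg sin 25°, so F = 66.267 − 62.528 = 3.739 N.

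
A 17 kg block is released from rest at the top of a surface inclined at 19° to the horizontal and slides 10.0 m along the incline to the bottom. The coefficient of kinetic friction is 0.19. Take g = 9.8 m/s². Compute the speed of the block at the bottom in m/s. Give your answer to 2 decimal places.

The weight component along the incline is mg sin 19° = 54.240 N and the normal force is N = mg cos 19° = 157.523 N.
Friction up the slope is f = μN = 0.19 × 157.523 = 29.929 N, so the net downslope force is 54.240 − 29.929 = 24.311 N and a = 24.311 / 17 = 1.4301 m/s².
Starting from rest over a distance of 10.0 m, v² = 2aL = 2 × 1.4301 × 10.0 = 28.6020, so v = 5.3481 m/s.

5.35 m/s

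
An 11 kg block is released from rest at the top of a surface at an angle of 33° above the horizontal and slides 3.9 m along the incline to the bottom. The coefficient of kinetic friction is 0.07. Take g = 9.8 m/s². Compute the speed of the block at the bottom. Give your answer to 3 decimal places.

6.095 m/s

The weight component along the incline is mg sin 33° = 58.712 N and the normal force is N = mg cos 33° = 90.409 N.
Friction up the slope is f = μN = 0.07 × 90.409 = 6.329 N, so the net downslope force is 58.712 − 6.329 = 52.383 N and a = 52.383 / 11 = 4.7621 m/s².
Starting from rest over a distance of 3.9 m, v² = 2aL = 2 × 4.7621 × 3.9 = 37.1444, so v = 6.0946 m/s.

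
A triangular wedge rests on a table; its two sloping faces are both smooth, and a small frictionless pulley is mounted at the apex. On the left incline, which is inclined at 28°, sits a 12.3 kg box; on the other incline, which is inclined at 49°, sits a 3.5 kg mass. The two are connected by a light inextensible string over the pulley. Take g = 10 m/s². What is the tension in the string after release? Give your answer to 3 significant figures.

Resolve each weight along its own incline: the 12.3 kg mass has component 12.3 × 10 × sin 28° = 57.745 N down its slope, and the 3.5 kg mass has 3.5 × 10 × sin 49° = 26.415 N down its slope.
The 12.3 kg side's 57.745 N exceeds the other side's 26.415 N, so that mass slides down and the 3.5 kg mass slides up. Taking that direction as positive, Newton's second law for the whole system gives 57.745 − 26.415 = (12.3 + 3.5) a, so a = 31.330 / 15.8 = 1.9829 m/s².
For the 3.5 kg mass (up-slope positive): T − 26.415 = 3.5 × 1.9829, so T = 33.355 N.

33.4 N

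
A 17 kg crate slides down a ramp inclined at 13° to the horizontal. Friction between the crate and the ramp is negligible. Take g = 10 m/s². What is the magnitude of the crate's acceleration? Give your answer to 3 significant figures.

Resolving the weight along the incline: the component pulling the crate down the slope is mg sin 13° = 17 × 10 × 0.2250 = 38.250 N, and the normal force is N = mg cos 13° = 17 × 10 × 0.9744 = 165.648 N.
With no friction the net force along the incline is 38.250 N, so a = g sin 13° = 38.250 / 17 = 2.2500 m/s².

2.25 m/s²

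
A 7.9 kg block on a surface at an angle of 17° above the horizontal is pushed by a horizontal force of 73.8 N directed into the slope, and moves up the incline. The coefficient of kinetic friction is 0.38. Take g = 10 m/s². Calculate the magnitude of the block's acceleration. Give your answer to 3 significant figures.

1.34 m/s²

The horizontal push has components F cos 17° = 73.8 × 0.9563 = 70.575 N up the incline and F sin 17° = 73.8 × 0.2924 = 21.579 N pressing into the surface.
The normal force is therefore N = mg cos 17° + F sin 17° = 75.548 + 21.579 = 97.127 N, and kinetic friction down the slope is μN = 0.38 × 97.127 = 36.908 N.
Along the incline: F cos 17° − mg sin 17° − μN = ma, so 70.575 − 23.100 − 36.908 = 7.9 a, giving a = 1.3376 m/s².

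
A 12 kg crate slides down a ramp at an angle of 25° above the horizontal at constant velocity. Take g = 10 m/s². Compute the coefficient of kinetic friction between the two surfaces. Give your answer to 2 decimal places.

At constant velocity the net force along the incline is zero: mg sin 25° = μ mg cos 25°.
So μ = tan 25° = 0.4226 / 0.9063 = 0.4663.

0.47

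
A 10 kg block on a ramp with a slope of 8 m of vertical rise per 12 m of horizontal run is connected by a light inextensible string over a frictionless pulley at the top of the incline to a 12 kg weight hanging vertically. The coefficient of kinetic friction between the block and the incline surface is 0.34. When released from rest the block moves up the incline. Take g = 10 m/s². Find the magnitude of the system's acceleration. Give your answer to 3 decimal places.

For the block on the incline: the weight component along the slope is m₁g sin 33.69° = 10 × 10 × 0.5547 = 55.470 N and the normal force is N = m₁g cos 33.69° = 83.205 N.
Kinetic friction opposes the block's motion up the incline: f = μN = 0.34 × 83.205 = 28.290 N acting down the slope.
Newton's second law for the block (up-slope positive): T − 55.470 − 28.290 = 10 a. For the hanging weight (downward positive): 12 × 10 − T = 12 a.
Adding the two equations eliminates T: 36.240 = 22 a, so a = 1.6473 m/s².

1.647 m/s²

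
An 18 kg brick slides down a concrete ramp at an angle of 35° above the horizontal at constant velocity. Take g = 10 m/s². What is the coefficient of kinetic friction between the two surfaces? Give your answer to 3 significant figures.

At constant velocity the net force along the incline is zero: mg sin 35° = μ mg cos 35°.
So μ = tan 35° = 0.5736 / 0.8192 = 0.7002.

0.700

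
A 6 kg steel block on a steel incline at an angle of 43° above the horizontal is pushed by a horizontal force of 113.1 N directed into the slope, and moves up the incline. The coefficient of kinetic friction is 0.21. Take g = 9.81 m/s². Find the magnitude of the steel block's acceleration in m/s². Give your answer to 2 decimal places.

2.89 m/s²

The horizontal push has components F cos 43° = 113.1 × 0.7314 = 82.721 N up the incline and F sin 43° = 113.1 × 0.6820 = 77.134 N pressing into the surface.
The normal force is therefore N = mg cos 43° + F sin 43° = 43.050 + 77.134 = 120.184 N, and kinetic friction down the slope is μN = 0.21 × 120.184 = 25.239 N.
Along the incline: F cos 43° − mg sin 43° − μN = ma, so 82.721 − 40.143 − 25.239 = 6 a, giving a = 2.8898 m/s².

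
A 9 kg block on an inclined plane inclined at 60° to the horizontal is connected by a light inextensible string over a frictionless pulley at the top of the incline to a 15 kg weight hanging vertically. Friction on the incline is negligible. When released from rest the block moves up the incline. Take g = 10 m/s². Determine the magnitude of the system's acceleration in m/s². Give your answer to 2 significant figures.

For the block on the incline: the weight component along the slope is m₁g sin 60° = 9 × 10 × 0.8660 = 77.940 N and the normal force is N = m₁g cos 60° = 45.000 N.
Newton's second law for the block (up-slope positive): T − 77.940 = 9 a. For the hanging weight (downward positive): 15 × 10 − T = 15 a.
Adding the two equations eliminates T: 72.060 = 24 a, so a = 3.0025 m/s².

3.0 m/s²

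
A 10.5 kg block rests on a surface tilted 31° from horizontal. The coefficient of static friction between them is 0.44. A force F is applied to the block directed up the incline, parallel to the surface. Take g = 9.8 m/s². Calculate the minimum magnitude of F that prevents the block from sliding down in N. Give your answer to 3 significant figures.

The normal force is N = mg cos 31° = 88.203 N. With F at its minimum the block is on the verge of sliding down, so static friction is at its maximum μ_s N = 0.44 × 88.203 = 38.809 N and acts up the slope.
Equilibrium along the incline: F + μ_s N = mg sin 31°, so F = 52.997 − 38.809 = 14.188 N.

14.2 N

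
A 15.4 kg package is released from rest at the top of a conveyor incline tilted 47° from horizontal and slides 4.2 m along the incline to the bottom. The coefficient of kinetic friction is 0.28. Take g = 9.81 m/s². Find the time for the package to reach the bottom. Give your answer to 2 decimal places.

1.26 s

The weight component along the incline is mg sin 47° = 110.489 N and the normal force is N = mg cos 47° = 103.032 N.
Friction up the slope is f = μN = 0.28 × 103.032 = 28.849 N, so the net downslope force is 110.489 − 28.849 = 81.640 N and a = 81.640 / 15.4 = 5.3013 m/s².
Starting from rest, L = ½at², so t = √(2L/a) = √(2 × 4.2 / 5.3013) = 1.2588 s.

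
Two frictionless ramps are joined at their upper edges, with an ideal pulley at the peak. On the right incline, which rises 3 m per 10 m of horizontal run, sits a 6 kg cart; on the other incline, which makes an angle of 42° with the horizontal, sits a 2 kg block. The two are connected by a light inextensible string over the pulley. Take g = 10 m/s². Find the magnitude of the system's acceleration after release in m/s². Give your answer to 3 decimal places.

Resolve each weight along its own incline: the 6 kg mass has component 6 × 10 × sin 16.70° = 17.241 N down its slope, and the 2 kg mass has 2 × 10 × sin 42° = 13.383 N down its slope.
The 6 kg side's 17.241 N exceeds the other side's 13.383 N, so that mass slides down and the 2 kg mass slides up. Taking that direction as positive, Newton's second law for the whole system gives 17.241 − 13.383 = (6 + 2) a, so a = 3.858 / 8 = 0.4823 m/s².

0.482 m/s²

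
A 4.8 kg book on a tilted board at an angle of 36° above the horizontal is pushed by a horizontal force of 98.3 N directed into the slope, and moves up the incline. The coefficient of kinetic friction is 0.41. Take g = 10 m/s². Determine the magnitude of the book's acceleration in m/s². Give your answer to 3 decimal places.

The horizontal push has components F cos 36° = 98.3 × 0.8090 = 79.525 N up the incline and F sin 36° = 98.3 × 0.5878 = 57.781 N pressing into the surface.
The normal force is therefore N = mg cos 36° + F sin 36° = 38.832 + 57.781 = 96.613 N, and kinetic friction down the slope is μN = 0.41 × 96.613 = 39.611 N.
Along the incline: F cos 36° − mg sin 36° − μN = ma, so 79.525 − 28.214 − 39.611 = 4.8 a, giving a = 2.4375 m/s².

2.438 m/s²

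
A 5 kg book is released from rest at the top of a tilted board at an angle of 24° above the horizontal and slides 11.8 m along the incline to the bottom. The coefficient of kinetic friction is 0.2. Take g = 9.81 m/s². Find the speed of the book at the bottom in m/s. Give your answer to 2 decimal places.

7.20 m/s

The weight component along the incline is mg sin 24° = 19.950 N and the normal force is N = mg cos 24° = 44.809 N.
Friction up the slope is f = μN = 0.2 × 44.809 = 8.962 N, so the net downslope force is 19.950 − 8.962 = 10.988 N and a = 10.988 / 5 = 2.1976 m/s².
Starting from rest over a distance of 11.8 m, v² = 2aL = 2 × 2.1976 × 11.8 = 51.8634, so v = 7.2016 m/s.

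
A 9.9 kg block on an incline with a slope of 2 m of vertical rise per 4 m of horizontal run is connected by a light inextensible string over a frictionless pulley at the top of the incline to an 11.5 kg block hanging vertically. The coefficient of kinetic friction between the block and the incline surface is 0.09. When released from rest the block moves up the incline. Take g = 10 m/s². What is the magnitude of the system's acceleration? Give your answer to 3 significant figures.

2.93 m/s²

For the block on the incline: the weight component along the slope is m₁g sin 26.57° = 9.9 × 10 × 0.4472 = 44.273 N and the normal force is N = m₁g cos 26.57° = 88.548 N.
Kinetic friction opposes the block's motion up the incline: f = μN = 0.09 × 88.548 = 7.969 N acting down the slope.
Newton's second law for the block (up-slope positive): T − 44.273 − 7.969 = 9.9 a. For the hanging block (downward positive): 11.5 × 10 − T = 11.5 a.
Adding the two equations eliminates T: 62.758 = 21.4 a, so a = 2.9326 m/s².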